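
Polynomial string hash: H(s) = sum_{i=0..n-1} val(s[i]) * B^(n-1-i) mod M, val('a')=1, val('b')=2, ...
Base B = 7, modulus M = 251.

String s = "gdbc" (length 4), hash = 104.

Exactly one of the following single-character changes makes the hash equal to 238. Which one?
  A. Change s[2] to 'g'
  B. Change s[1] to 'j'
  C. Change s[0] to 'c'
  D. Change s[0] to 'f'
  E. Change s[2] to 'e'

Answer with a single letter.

Answer: C

Derivation:
Option A: s[2]='b'->'g', delta=(7-2)*7^1 mod 251 = 35, hash=104+35 mod 251 = 139
Option B: s[1]='d'->'j', delta=(10-4)*7^2 mod 251 = 43, hash=104+43 mod 251 = 147
Option C: s[0]='g'->'c', delta=(3-7)*7^3 mod 251 = 134, hash=104+134 mod 251 = 238 <-- target
Option D: s[0]='g'->'f', delta=(6-7)*7^3 mod 251 = 159, hash=104+159 mod 251 = 12
Option E: s[2]='b'->'e', delta=(5-2)*7^1 mod 251 = 21, hash=104+21 mod 251 = 125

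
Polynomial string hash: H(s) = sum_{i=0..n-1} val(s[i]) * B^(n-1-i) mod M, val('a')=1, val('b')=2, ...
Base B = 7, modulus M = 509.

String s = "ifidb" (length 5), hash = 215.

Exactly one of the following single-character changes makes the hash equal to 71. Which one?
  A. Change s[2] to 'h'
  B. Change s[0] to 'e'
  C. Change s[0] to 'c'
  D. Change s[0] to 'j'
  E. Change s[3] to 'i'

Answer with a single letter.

Option A: s[2]='i'->'h', delta=(8-9)*7^2 mod 509 = 460, hash=215+460 mod 509 = 166
Option B: s[0]='i'->'e', delta=(5-9)*7^4 mod 509 = 67, hash=215+67 mod 509 = 282
Option C: s[0]='i'->'c', delta=(3-9)*7^4 mod 509 = 355, hash=215+355 mod 509 = 61
Option D: s[0]='i'->'j', delta=(10-9)*7^4 mod 509 = 365, hash=215+365 mod 509 = 71 <-- target
Option E: s[3]='d'->'i', delta=(9-4)*7^1 mod 509 = 35, hash=215+35 mod 509 = 250

Answer: D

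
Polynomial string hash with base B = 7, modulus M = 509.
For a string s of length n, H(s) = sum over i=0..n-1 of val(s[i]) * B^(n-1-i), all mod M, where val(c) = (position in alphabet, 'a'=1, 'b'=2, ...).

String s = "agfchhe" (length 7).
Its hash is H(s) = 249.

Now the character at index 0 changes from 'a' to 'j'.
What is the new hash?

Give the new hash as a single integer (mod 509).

val('a') = 1, val('j') = 10
Position k = 0, exponent = n-1-k = 6
B^6 mod M = 7^6 mod 509 = 70
Delta = (10 - 1) * 70 mod 509 = 121
New hash = (249 + 121) mod 509 = 370

Answer: 370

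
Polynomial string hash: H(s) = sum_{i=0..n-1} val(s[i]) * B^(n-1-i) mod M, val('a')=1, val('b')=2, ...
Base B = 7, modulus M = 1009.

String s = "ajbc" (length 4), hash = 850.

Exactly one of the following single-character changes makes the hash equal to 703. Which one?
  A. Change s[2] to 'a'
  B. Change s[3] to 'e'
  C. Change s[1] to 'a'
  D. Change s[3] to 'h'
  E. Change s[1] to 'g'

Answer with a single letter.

Answer: E

Derivation:
Option A: s[2]='b'->'a', delta=(1-2)*7^1 mod 1009 = 1002, hash=850+1002 mod 1009 = 843
Option B: s[3]='c'->'e', delta=(5-3)*7^0 mod 1009 = 2, hash=850+2 mod 1009 = 852
Option C: s[1]='j'->'a', delta=(1-10)*7^2 mod 1009 = 568, hash=850+568 mod 1009 = 409
Option D: s[3]='c'->'h', delta=(8-3)*7^0 mod 1009 = 5, hash=850+5 mod 1009 = 855
Option E: s[1]='j'->'g', delta=(7-10)*7^2 mod 1009 = 862, hash=850+862 mod 1009 = 703 <-- target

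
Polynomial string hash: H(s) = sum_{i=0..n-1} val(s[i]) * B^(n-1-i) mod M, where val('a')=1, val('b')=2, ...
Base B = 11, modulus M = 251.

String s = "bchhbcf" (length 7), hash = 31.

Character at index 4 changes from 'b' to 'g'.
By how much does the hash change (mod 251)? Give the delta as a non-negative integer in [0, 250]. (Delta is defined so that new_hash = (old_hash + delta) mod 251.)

Delta formula: (val(new) - val(old)) * B^(n-1-k) mod M
  val('g') - val('b') = 7 - 2 = 5
  B^(n-1-k) = 11^2 mod 251 = 121
  Delta = 5 * 121 mod 251 = 103

Answer: 103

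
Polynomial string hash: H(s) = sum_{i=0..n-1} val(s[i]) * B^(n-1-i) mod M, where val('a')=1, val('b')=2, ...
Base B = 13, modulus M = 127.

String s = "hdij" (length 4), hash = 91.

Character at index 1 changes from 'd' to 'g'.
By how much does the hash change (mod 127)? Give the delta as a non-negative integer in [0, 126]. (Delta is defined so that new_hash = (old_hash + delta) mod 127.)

Answer: 126

Derivation:
Delta formula: (val(new) - val(old)) * B^(n-1-k) mod M
  val('g') - val('d') = 7 - 4 = 3
  B^(n-1-k) = 13^2 mod 127 = 42
  Delta = 3 * 42 mod 127 = 126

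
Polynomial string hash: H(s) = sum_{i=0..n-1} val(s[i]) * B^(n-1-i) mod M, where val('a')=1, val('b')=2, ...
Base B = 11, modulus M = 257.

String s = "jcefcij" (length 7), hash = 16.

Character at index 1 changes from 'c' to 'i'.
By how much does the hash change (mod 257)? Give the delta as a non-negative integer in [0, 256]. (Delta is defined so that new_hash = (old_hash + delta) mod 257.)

Answer: 243

Derivation:
Delta formula: (val(new) - val(old)) * B^(n-1-k) mod M
  val('i') - val('c') = 9 - 3 = 6
  B^(n-1-k) = 11^5 mod 257 = 169
  Delta = 6 * 169 mod 257 = 243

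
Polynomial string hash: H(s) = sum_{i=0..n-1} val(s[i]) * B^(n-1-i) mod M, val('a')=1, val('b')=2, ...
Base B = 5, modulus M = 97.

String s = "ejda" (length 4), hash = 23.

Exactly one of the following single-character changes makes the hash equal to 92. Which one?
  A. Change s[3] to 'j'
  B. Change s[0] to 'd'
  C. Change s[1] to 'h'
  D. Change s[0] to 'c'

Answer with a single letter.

Option A: s[3]='a'->'j', delta=(10-1)*5^0 mod 97 = 9, hash=23+9 mod 97 = 32
Option B: s[0]='e'->'d', delta=(4-5)*5^3 mod 97 = 69, hash=23+69 mod 97 = 92 <-- target
Option C: s[1]='j'->'h', delta=(8-10)*5^2 mod 97 = 47, hash=23+47 mod 97 = 70
Option D: s[0]='e'->'c', delta=(3-5)*5^3 mod 97 = 41, hash=23+41 mod 97 = 64

Answer: B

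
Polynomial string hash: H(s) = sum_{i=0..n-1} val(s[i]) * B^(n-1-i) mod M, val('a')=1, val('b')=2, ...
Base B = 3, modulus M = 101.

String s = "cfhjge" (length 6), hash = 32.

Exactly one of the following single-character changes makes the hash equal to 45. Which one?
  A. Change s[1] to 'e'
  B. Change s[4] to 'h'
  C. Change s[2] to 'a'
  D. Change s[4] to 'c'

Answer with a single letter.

Option A: s[1]='f'->'e', delta=(5-6)*3^4 mod 101 = 20, hash=32+20 mod 101 = 52
Option B: s[4]='g'->'h', delta=(8-7)*3^1 mod 101 = 3, hash=32+3 mod 101 = 35
Option C: s[2]='h'->'a', delta=(1-8)*3^3 mod 101 = 13, hash=32+13 mod 101 = 45 <-- target
Option D: s[4]='g'->'c', delta=(3-7)*3^1 mod 101 = 89, hash=32+89 mod 101 = 20

Answer: C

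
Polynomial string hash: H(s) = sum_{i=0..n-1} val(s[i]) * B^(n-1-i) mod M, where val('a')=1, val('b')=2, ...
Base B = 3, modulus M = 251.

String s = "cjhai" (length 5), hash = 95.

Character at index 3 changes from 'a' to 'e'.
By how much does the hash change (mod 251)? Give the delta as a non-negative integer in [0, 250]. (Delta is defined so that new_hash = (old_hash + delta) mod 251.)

Answer: 12

Derivation:
Delta formula: (val(new) - val(old)) * B^(n-1-k) mod M
  val('e') - val('a') = 5 - 1 = 4
  B^(n-1-k) = 3^1 mod 251 = 3
  Delta = 4 * 3 mod 251 = 12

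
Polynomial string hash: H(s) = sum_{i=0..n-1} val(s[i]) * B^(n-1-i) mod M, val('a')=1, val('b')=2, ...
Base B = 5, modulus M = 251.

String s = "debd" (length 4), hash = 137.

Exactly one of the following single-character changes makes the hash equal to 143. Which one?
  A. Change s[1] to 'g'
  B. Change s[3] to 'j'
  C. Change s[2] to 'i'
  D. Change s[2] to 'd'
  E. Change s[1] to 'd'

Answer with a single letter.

Answer: B

Derivation:
Option A: s[1]='e'->'g', delta=(7-5)*5^2 mod 251 = 50, hash=137+50 mod 251 = 187
Option B: s[3]='d'->'j', delta=(10-4)*5^0 mod 251 = 6, hash=137+6 mod 251 = 143 <-- target
Option C: s[2]='b'->'i', delta=(9-2)*5^1 mod 251 = 35, hash=137+35 mod 251 = 172
Option D: s[2]='b'->'d', delta=(4-2)*5^1 mod 251 = 10, hash=137+10 mod 251 = 147
Option E: s[1]='e'->'d', delta=(4-5)*5^2 mod 251 = 226, hash=137+226 mod 251 = 112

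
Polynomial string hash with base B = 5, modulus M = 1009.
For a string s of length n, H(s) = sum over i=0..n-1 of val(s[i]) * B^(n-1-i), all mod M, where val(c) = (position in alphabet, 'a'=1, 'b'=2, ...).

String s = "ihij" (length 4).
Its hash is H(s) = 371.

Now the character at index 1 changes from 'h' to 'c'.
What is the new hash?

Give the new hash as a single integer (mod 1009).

Answer: 246

Derivation:
val('h') = 8, val('c') = 3
Position k = 1, exponent = n-1-k = 2
B^2 mod M = 5^2 mod 1009 = 25
Delta = (3 - 8) * 25 mod 1009 = 884
New hash = (371 + 884) mod 1009 = 246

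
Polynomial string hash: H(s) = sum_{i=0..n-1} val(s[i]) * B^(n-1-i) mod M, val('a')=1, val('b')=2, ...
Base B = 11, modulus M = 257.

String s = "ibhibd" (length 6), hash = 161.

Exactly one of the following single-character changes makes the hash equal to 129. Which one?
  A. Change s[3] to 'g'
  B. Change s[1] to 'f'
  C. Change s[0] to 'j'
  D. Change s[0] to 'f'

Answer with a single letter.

Option A: s[3]='i'->'g', delta=(7-9)*11^2 mod 257 = 15, hash=161+15 mod 257 = 176
Option B: s[1]='b'->'f', delta=(6-2)*11^4 mod 257 = 225, hash=161+225 mod 257 = 129 <-- target
Option C: s[0]='i'->'j', delta=(10-9)*11^5 mod 257 = 169, hash=161+169 mod 257 = 73
Option D: s[0]='i'->'f', delta=(6-9)*11^5 mod 257 = 7, hash=161+7 mod 257 = 168

Answer: B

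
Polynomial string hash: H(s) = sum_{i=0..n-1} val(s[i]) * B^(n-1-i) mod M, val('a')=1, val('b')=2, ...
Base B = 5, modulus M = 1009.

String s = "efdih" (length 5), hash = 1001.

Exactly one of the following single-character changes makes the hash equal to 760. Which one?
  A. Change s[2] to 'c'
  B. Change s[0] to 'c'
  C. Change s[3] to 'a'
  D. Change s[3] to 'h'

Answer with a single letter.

Option A: s[2]='d'->'c', delta=(3-4)*5^2 mod 1009 = 984, hash=1001+984 mod 1009 = 976
Option B: s[0]='e'->'c', delta=(3-5)*5^4 mod 1009 = 768, hash=1001+768 mod 1009 = 760 <-- target
Option C: s[3]='i'->'a', delta=(1-9)*5^1 mod 1009 = 969, hash=1001+969 mod 1009 = 961
Option D: s[3]='i'->'h', delta=(8-9)*5^1 mod 1009 = 1004, hash=1001+1004 mod 1009 = 996

Answer: B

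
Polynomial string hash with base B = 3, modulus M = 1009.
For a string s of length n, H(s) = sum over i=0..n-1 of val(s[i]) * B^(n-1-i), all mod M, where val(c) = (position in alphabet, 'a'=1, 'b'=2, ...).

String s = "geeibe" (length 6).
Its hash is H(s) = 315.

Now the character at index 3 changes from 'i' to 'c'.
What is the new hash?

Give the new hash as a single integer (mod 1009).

Answer: 261

Derivation:
val('i') = 9, val('c') = 3
Position k = 3, exponent = n-1-k = 2
B^2 mod M = 3^2 mod 1009 = 9
Delta = (3 - 9) * 9 mod 1009 = 955
New hash = (315 + 955) mod 1009 = 261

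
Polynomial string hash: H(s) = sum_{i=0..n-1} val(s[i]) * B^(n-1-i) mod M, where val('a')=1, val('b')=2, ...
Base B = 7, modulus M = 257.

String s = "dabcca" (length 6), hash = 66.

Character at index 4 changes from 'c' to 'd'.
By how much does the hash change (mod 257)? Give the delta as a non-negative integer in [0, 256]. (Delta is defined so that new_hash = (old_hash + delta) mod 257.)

Delta formula: (val(new) - val(old)) * B^(n-1-k) mod M
  val('d') - val('c') = 4 - 3 = 1
  B^(n-1-k) = 7^1 mod 257 = 7
  Delta = 1 * 7 mod 257 = 7

Answer: 7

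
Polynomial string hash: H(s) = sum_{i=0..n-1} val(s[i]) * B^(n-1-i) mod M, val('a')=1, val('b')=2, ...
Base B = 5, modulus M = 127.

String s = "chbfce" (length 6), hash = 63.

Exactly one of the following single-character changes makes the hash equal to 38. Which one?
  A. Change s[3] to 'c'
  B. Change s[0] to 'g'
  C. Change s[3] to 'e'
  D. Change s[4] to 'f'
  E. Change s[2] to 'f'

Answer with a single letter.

Option A: s[3]='f'->'c', delta=(3-6)*5^2 mod 127 = 52, hash=63+52 mod 127 = 115
Option B: s[0]='c'->'g', delta=(7-3)*5^5 mod 127 = 54, hash=63+54 mod 127 = 117
Option C: s[3]='f'->'e', delta=(5-6)*5^2 mod 127 = 102, hash=63+102 mod 127 = 38 <-- target
Option D: s[4]='c'->'f', delta=(6-3)*5^1 mod 127 = 15, hash=63+15 mod 127 = 78
Option E: s[2]='b'->'f', delta=(6-2)*5^3 mod 127 = 119, hash=63+119 mod 127 = 55

Answer: C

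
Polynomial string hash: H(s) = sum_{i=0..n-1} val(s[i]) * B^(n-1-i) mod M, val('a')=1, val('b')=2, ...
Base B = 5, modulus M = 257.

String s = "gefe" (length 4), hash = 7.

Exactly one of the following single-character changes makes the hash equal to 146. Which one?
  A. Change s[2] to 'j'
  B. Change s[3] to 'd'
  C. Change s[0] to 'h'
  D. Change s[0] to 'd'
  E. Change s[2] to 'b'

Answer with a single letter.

Option A: s[2]='f'->'j', delta=(10-6)*5^1 mod 257 = 20, hash=7+20 mod 257 = 27
Option B: s[3]='e'->'d', delta=(4-5)*5^0 mod 257 = 256, hash=7+256 mod 257 = 6
Option C: s[0]='g'->'h', delta=(8-7)*5^3 mod 257 = 125, hash=7+125 mod 257 = 132
Option D: s[0]='g'->'d', delta=(4-7)*5^3 mod 257 = 139, hash=7+139 mod 257 = 146 <-- target
Option E: s[2]='f'->'b', delta=(2-6)*5^1 mod 257 = 237, hash=7+237 mod 257 = 244

Answer: D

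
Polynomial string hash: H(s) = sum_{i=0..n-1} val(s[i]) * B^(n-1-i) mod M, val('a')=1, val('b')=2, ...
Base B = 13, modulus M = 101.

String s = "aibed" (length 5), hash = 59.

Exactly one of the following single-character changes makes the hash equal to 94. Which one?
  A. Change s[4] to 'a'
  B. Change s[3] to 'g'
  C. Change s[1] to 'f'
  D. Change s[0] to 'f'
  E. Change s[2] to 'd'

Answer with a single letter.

Answer: E

Derivation:
Option A: s[4]='d'->'a', delta=(1-4)*13^0 mod 101 = 98, hash=59+98 mod 101 = 56
Option B: s[3]='e'->'g', delta=(7-5)*13^1 mod 101 = 26, hash=59+26 mod 101 = 85
Option C: s[1]='i'->'f', delta=(6-9)*13^3 mod 101 = 75, hash=59+75 mod 101 = 33
Option D: s[0]='a'->'f', delta=(6-1)*13^4 mod 101 = 92, hash=59+92 mod 101 = 50
Option E: s[2]='b'->'d', delta=(4-2)*13^2 mod 101 = 35, hash=59+35 mod 101 = 94 <-- target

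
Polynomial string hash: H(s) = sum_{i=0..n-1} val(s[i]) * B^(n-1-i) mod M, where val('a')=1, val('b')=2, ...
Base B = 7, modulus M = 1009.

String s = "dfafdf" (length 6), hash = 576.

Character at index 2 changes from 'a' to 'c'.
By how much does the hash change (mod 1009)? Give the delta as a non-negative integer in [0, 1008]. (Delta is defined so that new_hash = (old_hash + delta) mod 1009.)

Delta formula: (val(new) - val(old)) * B^(n-1-k) mod M
  val('c') - val('a') = 3 - 1 = 2
  B^(n-1-k) = 7^3 mod 1009 = 343
  Delta = 2 * 343 mod 1009 = 686

Answer: 686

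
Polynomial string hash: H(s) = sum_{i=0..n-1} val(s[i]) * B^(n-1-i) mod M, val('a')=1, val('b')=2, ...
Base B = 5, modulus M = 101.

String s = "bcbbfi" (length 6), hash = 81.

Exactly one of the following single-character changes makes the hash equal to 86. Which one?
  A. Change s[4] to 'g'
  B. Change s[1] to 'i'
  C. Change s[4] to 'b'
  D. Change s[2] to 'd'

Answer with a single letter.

Option A: s[4]='f'->'g', delta=(7-6)*5^1 mod 101 = 5, hash=81+5 mod 101 = 86 <-- target
Option B: s[1]='c'->'i', delta=(9-3)*5^4 mod 101 = 13, hash=81+13 mod 101 = 94
Option C: s[4]='f'->'b', delta=(2-6)*5^1 mod 101 = 81, hash=81+81 mod 101 = 61
Option D: s[2]='b'->'d', delta=(4-2)*5^3 mod 101 = 48, hash=81+48 mod 101 = 28

Answer: A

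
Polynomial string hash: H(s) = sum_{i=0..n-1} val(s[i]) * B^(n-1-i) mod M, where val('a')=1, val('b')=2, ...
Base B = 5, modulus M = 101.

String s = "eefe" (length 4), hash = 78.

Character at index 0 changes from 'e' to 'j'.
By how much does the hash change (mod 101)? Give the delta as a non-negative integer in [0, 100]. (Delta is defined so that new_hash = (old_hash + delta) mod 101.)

Answer: 19

Derivation:
Delta formula: (val(new) - val(old)) * B^(n-1-k) mod M
  val('j') - val('e') = 10 - 5 = 5
  B^(n-1-k) = 5^3 mod 101 = 24
  Delta = 5 * 24 mod 101 = 19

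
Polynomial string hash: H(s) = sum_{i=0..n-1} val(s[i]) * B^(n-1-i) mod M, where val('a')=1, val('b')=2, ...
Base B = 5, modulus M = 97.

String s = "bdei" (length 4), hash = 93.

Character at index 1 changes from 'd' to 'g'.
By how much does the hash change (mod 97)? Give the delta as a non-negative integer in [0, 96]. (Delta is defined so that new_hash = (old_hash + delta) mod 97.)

Answer: 75

Derivation:
Delta formula: (val(new) - val(old)) * B^(n-1-k) mod M
  val('g') - val('d') = 7 - 4 = 3
  B^(n-1-k) = 5^2 mod 97 = 25
  Delta = 3 * 25 mod 97 = 75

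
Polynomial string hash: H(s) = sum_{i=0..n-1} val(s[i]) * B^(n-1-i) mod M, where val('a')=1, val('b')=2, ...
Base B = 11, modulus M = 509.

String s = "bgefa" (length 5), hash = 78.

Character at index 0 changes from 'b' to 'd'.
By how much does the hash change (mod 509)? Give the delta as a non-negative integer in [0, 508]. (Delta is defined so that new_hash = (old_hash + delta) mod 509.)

Delta formula: (val(new) - val(old)) * B^(n-1-k) mod M
  val('d') - val('b') = 4 - 2 = 2
  B^(n-1-k) = 11^4 mod 509 = 389
  Delta = 2 * 389 mod 509 = 269

Answer: 269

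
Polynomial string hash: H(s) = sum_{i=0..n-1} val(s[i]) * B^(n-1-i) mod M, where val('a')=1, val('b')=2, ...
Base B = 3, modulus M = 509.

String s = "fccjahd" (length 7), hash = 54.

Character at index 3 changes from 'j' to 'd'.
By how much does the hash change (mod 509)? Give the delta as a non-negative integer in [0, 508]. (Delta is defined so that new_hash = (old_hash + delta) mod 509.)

Answer: 347

Derivation:
Delta formula: (val(new) - val(old)) * B^(n-1-k) mod M
  val('d') - val('j') = 4 - 10 = -6
  B^(n-1-k) = 3^3 mod 509 = 27
  Delta = -6 * 27 mod 509 = 347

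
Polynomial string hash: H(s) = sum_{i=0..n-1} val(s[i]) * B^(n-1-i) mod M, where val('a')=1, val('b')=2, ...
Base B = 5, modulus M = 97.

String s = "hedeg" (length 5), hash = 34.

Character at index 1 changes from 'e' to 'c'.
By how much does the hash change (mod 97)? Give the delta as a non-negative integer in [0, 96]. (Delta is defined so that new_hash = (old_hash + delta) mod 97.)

Delta formula: (val(new) - val(old)) * B^(n-1-k) mod M
  val('c') - val('e') = 3 - 5 = -2
  B^(n-1-k) = 5^3 mod 97 = 28
  Delta = -2 * 28 mod 97 = 41

Answer: 41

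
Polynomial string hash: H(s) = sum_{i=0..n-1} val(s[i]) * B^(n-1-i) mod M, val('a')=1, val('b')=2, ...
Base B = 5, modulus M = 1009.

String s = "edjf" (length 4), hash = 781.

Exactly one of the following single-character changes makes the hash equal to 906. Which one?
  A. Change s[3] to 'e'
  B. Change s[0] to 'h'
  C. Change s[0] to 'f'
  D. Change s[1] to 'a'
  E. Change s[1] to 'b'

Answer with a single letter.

Answer: C

Derivation:
Option A: s[3]='f'->'e', delta=(5-6)*5^0 mod 1009 = 1008, hash=781+1008 mod 1009 = 780
Option B: s[0]='e'->'h', delta=(8-5)*5^3 mod 1009 = 375, hash=781+375 mod 1009 = 147
Option C: s[0]='e'->'f', delta=(6-5)*5^3 mod 1009 = 125, hash=781+125 mod 1009 = 906 <-- target
Option D: s[1]='d'->'a', delta=(1-4)*5^2 mod 1009 = 934, hash=781+934 mod 1009 = 706
Option E: s[1]='d'->'b', delta=(2-4)*5^2 mod 1009 = 959, hash=781+959 mod 1009 = 731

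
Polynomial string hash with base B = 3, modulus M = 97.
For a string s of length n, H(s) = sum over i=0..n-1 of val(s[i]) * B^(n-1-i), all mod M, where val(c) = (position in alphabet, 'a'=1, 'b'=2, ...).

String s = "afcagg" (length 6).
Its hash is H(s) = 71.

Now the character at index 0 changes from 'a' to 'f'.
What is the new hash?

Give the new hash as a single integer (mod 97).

val('a') = 1, val('f') = 6
Position k = 0, exponent = n-1-k = 5
B^5 mod M = 3^5 mod 97 = 49
Delta = (6 - 1) * 49 mod 97 = 51
New hash = (71 + 51) mod 97 = 25

Answer: 25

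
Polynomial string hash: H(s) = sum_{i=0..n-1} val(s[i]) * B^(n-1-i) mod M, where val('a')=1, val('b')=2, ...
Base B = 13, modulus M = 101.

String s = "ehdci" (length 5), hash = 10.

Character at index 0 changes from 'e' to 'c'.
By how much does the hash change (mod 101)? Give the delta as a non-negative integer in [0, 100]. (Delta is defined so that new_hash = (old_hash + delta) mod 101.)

Delta formula: (val(new) - val(old)) * B^(n-1-k) mod M
  val('c') - val('e') = 3 - 5 = -2
  B^(n-1-k) = 13^4 mod 101 = 79
  Delta = -2 * 79 mod 101 = 44

Answer: 44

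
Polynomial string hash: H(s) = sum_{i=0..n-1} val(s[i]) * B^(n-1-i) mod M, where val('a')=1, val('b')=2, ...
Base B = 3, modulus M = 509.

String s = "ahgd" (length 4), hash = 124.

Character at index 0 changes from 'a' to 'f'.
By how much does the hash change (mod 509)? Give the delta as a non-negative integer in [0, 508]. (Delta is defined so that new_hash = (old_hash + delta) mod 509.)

Answer: 135

Derivation:
Delta formula: (val(new) - val(old)) * B^(n-1-k) mod M
  val('f') - val('a') = 6 - 1 = 5
  B^(n-1-k) = 3^3 mod 509 = 27
  Delta = 5 * 27 mod 509 = 135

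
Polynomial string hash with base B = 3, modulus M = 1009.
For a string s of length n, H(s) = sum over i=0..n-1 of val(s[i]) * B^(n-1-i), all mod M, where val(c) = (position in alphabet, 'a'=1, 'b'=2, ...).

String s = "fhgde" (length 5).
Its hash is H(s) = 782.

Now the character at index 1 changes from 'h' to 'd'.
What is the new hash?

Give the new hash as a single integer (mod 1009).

val('h') = 8, val('d') = 4
Position k = 1, exponent = n-1-k = 3
B^3 mod M = 3^3 mod 1009 = 27
Delta = (4 - 8) * 27 mod 1009 = 901
New hash = (782 + 901) mod 1009 = 674

Answer: 674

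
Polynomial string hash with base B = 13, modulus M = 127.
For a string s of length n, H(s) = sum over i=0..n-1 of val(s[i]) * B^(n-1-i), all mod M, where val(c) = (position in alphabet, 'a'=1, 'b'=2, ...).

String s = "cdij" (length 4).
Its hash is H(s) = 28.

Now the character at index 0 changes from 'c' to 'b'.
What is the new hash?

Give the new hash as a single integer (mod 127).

val('c') = 3, val('b') = 2
Position k = 0, exponent = n-1-k = 3
B^3 mod M = 13^3 mod 127 = 38
Delta = (2 - 3) * 38 mod 127 = 89
New hash = (28 + 89) mod 127 = 117

Answer: 117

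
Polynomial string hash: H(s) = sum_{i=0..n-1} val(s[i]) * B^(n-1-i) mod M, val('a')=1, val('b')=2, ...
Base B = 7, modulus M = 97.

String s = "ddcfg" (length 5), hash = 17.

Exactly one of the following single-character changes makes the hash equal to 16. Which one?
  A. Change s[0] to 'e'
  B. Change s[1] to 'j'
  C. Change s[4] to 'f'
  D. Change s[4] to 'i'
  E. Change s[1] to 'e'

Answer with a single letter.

Answer: C

Derivation:
Option A: s[0]='d'->'e', delta=(5-4)*7^4 mod 97 = 73, hash=17+73 mod 97 = 90
Option B: s[1]='d'->'j', delta=(10-4)*7^3 mod 97 = 21, hash=17+21 mod 97 = 38
Option C: s[4]='g'->'f', delta=(6-7)*7^0 mod 97 = 96, hash=17+96 mod 97 = 16 <-- target
Option D: s[4]='g'->'i', delta=(9-7)*7^0 mod 97 = 2, hash=17+2 mod 97 = 19
Option E: s[1]='d'->'e', delta=(5-4)*7^3 mod 97 = 52, hash=17+52 mod 97 = 69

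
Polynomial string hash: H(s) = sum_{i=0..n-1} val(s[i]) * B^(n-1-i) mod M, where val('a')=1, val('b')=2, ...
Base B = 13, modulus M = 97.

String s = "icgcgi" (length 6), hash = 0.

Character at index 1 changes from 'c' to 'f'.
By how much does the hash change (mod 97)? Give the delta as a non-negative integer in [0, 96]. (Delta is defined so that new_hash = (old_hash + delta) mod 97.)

Delta formula: (val(new) - val(old)) * B^(n-1-k) mod M
  val('f') - val('c') = 6 - 3 = 3
  B^(n-1-k) = 13^4 mod 97 = 43
  Delta = 3 * 43 mod 97 = 32

Answer: 32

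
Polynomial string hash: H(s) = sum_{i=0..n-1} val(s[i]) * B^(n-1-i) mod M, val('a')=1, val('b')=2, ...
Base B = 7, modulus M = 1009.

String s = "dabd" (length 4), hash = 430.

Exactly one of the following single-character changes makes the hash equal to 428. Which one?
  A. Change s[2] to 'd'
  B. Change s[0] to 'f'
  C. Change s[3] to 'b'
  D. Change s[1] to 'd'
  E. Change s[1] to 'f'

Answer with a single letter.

Option A: s[2]='b'->'d', delta=(4-2)*7^1 mod 1009 = 14, hash=430+14 mod 1009 = 444
Option B: s[0]='d'->'f', delta=(6-4)*7^3 mod 1009 = 686, hash=430+686 mod 1009 = 107
Option C: s[3]='d'->'b', delta=(2-4)*7^0 mod 1009 = 1007, hash=430+1007 mod 1009 = 428 <-- target
Option D: s[1]='a'->'d', delta=(4-1)*7^2 mod 1009 = 147, hash=430+147 mod 1009 = 577
Option E: s[1]='a'->'f', delta=(6-1)*7^2 mod 1009 = 245, hash=430+245 mod 1009 = 675

Answer: C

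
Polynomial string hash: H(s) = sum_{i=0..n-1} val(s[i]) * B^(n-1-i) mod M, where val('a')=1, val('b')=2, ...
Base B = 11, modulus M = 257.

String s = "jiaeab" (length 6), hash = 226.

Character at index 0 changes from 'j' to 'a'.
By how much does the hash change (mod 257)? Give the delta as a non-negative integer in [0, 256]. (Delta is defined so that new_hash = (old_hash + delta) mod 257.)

Answer: 21

Derivation:
Delta formula: (val(new) - val(old)) * B^(n-1-k) mod M
  val('a') - val('j') = 1 - 10 = -9
  B^(n-1-k) = 11^5 mod 257 = 169
  Delta = -9 * 169 mod 257 = 21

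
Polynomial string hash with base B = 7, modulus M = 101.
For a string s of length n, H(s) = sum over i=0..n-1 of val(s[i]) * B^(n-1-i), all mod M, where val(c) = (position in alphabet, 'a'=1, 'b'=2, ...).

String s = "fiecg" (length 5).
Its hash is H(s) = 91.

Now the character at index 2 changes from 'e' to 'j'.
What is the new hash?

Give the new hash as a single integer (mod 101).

val('e') = 5, val('j') = 10
Position k = 2, exponent = n-1-k = 2
B^2 mod M = 7^2 mod 101 = 49
Delta = (10 - 5) * 49 mod 101 = 43
New hash = (91 + 43) mod 101 = 33

Answer: 33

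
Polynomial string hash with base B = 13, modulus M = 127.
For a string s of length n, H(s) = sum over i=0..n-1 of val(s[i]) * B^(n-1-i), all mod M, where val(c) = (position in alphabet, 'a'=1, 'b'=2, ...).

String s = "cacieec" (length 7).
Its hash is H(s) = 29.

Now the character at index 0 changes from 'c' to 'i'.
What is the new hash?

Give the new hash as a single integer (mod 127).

val('c') = 3, val('i') = 9
Position k = 0, exponent = n-1-k = 6
B^6 mod M = 13^6 mod 127 = 47
Delta = (9 - 3) * 47 mod 127 = 28
New hash = (29 + 28) mod 127 = 57

Answer: 57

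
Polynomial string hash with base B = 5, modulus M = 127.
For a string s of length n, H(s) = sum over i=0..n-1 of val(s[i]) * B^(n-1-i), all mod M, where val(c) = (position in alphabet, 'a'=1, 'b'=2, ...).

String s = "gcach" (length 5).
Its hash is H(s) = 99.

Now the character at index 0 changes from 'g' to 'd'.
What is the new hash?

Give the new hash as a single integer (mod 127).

val('g') = 7, val('d') = 4
Position k = 0, exponent = n-1-k = 4
B^4 mod M = 5^4 mod 127 = 117
Delta = (4 - 7) * 117 mod 127 = 30
New hash = (99 + 30) mod 127 = 2

Answer: 2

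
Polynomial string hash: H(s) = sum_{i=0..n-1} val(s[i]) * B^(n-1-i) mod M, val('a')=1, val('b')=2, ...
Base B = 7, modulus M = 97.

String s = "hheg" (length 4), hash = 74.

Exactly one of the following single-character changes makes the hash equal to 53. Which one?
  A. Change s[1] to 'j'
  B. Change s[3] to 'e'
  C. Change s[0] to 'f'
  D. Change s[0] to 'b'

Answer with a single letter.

Option A: s[1]='h'->'j', delta=(10-8)*7^2 mod 97 = 1, hash=74+1 mod 97 = 75
Option B: s[3]='g'->'e', delta=(5-7)*7^0 mod 97 = 95, hash=74+95 mod 97 = 72
Option C: s[0]='h'->'f', delta=(6-8)*7^3 mod 97 = 90, hash=74+90 mod 97 = 67
Option D: s[0]='h'->'b', delta=(2-8)*7^3 mod 97 = 76, hash=74+76 mod 97 = 53 <-- target

Answer: D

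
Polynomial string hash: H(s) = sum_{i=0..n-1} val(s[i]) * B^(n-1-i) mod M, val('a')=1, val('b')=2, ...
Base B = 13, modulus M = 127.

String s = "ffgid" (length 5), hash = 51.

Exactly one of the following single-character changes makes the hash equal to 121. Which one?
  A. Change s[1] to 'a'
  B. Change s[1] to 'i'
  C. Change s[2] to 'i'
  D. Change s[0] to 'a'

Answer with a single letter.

Option A: s[1]='f'->'a', delta=(1-6)*13^3 mod 127 = 64, hash=51+64 mod 127 = 115
Option B: s[1]='f'->'i', delta=(9-6)*13^3 mod 127 = 114, hash=51+114 mod 127 = 38
Option C: s[2]='g'->'i', delta=(9-7)*13^2 mod 127 = 84, hash=51+84 mod 127 = 8
Option D: s[0]='f'->'a', delta=(1-6)*13^4 mod 127 = 70, hash=51+70 mod 127 = 121 <-- target

Answer: D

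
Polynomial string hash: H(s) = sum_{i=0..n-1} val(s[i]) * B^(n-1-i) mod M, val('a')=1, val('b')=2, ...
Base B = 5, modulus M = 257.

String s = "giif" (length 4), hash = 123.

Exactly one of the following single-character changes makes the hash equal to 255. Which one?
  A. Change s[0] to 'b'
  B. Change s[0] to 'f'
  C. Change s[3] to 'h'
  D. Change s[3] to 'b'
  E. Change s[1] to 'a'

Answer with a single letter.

Option A: s[0]='g'->'b', delta=(2-7)*5^3 mod 257 = 146, hash=123+146 mod 257 = 12
Option B: s[0]='g'->'f', delta=(6-7)*5^3 mod 257 = 132, hash=123+132 mod 257 = 255 <-- target
Option C: s[3]='f'->'h', delta=(8-6)*5^0 mod 257 = 2, hash=123+2 mod 257 = 125
Option D: s[3]='f'->'b', delta=(2-6)*5^0 mod 257 = 253, hash=123+253 mod 257 = 119
Option E: s[1]='i'->'a', delta=(1-9)*5^2 mod 257 = 57, hash=123+57 mod 257 = 180

Answer: B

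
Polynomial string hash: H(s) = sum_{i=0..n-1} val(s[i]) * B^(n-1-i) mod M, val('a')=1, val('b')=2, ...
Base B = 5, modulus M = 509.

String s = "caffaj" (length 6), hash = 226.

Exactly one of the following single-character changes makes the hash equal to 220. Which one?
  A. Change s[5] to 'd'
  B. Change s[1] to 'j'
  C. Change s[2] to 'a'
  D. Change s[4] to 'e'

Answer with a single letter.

Option A: s[5]='j'->'d', delta=(4-10)*5^0 mod 509 = 503, hash=226+503 mod 509 = 220 <-- target
Option B: s[1]='a'->'j', delta=(10-1)*5^4 mod 509 = 26, hash=226+26 mod 509 = 252
Option C: s[2]='f'->'a', delta=(1-6)*5^3 mod 509 = 393, hash=226+393 mod 509 = 110
Option D: s[4]='a'->'e', delta=(5-1)*5^1 mod 509 = 20, hash=226+20 mod 509 = 246

Answer: A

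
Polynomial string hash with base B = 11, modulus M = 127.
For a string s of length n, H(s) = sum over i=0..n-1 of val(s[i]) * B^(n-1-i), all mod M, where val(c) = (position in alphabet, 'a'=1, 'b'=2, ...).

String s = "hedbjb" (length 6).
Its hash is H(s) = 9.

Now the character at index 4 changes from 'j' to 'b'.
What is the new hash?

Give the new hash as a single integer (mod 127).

Answer: 48

Derivation:
val('j') = 10, val('b') = 2
Position k = 4, exponent = n-1-k = 1
B^1 mod M = 11^1 mod 127 = 11
Delta = (2 - 10) * 11 mod 127 = 39
New hash = (9 + 39) mod 127 = 48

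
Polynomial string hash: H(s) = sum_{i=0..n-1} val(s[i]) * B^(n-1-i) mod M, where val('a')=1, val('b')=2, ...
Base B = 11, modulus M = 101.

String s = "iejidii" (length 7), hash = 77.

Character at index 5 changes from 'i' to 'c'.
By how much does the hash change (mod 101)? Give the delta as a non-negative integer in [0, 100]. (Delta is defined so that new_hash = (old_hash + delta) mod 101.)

Answer: 35

Derivation:
Delta formula: (val(new) - val(old)) * B^(n-1-k) mod M
  val('c') - val('i') = 3 - 9 = -6
  B^(n-1-k) = 11^1 mod 101 = 11
  Delta = -6 * 11 mod 101 = 35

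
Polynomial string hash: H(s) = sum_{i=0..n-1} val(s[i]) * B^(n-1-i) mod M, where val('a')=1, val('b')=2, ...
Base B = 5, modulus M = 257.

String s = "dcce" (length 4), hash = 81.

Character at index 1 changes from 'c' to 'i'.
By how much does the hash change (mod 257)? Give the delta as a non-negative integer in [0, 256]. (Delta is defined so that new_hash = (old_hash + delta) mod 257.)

Answer: 150

Derivation:
Delta formula: (val(new) - val(old)) * B^(n-1-k) mod M
  val('i') - val('c') = 9 - 3 = 6
  B^(n-1-k) = 5^2 mod 257 = 25
  Delta = 6 * 25 mod 257 = 150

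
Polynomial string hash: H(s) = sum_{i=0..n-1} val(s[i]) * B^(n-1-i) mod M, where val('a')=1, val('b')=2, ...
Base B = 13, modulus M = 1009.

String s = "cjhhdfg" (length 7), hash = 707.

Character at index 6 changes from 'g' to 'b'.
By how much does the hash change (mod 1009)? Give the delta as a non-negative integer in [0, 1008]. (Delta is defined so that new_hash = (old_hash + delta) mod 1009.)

Delta formula: (val(new) - val(old)) * B^(n-1-k) mod M
  val('b') - val('g') = 2 - 7 = -5
  B^(n-1-k) = 13^0 mod 1009 = 1
  Delta = -5 * 1 mod 1009 = 1004

Answer: 1004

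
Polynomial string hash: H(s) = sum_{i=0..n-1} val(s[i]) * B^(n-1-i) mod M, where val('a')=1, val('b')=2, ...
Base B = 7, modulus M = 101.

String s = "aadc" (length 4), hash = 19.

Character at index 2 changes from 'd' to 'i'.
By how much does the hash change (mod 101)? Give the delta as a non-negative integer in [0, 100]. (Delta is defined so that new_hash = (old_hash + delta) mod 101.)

Delta formula: (val(new) - val(old)) * B^(n-1-k) mod M
  val('i') - val('d') = 9 - 4 = 5
  B^(n-1-k) = 7^1 mod 101 = 7
  Delta = 5 * 7 mod 101 = 35

Answer: 35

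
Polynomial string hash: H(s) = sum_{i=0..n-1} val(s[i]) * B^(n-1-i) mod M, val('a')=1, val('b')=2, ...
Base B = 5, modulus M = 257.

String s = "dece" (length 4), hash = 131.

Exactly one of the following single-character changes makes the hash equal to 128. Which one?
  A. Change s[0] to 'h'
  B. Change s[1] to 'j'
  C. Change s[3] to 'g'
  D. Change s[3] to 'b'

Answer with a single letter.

Answer: D

Derivation:
Option A: s[0]='d'->'h', delta=(8-4)*5^3 mod 257 = 243, hash=131+243 mod 257 = 117
Option B: s[1]='e'->'j', delta=(10-5)*5^2 mod 257 = 125, hash=131+125 mod 257 = 256
Option C: s[3]='e'->'g', delta=(7-5)*5^0 mod 257 = 2, hash=131+2 mod 257 = 133
Option D: s[3]='e'->'b', delta=(2-5)*5^0 mod 257 = 254, hash=131+254 mod 257 = 128 <-- target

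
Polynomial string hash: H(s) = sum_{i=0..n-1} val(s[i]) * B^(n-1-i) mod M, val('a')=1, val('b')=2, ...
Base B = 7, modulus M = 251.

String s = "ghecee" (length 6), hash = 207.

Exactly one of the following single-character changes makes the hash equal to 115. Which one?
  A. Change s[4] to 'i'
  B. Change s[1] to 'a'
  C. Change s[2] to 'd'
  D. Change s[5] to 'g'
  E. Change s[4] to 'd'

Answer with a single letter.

Answer: C

Derivation:
Option A: s[4]='e'->'i', delta=(9-5)*7^1 mod 251 = 28, hash=207+28 mod 251 = 235
Option B: s[1]='h'->'a', delta=(1-8)*7^4 mod 251 = 10, hash=207+10 mod 251 = 217
Option C: s[2]='e'->'d', delta=(4-5)*7^3 mod 251 = 159, hash=207+159 mod 251 = 115 <-- target
Option D: s[5]='e'->'g', delta=(7-5)*7^0 mod 251 = 2, hash=207+2 mod 251 = 209
Option E: s[4]='e'->'d', delta=(4-5)*7^1 mod 251 = 244, hash=207+244 mod 251 = 200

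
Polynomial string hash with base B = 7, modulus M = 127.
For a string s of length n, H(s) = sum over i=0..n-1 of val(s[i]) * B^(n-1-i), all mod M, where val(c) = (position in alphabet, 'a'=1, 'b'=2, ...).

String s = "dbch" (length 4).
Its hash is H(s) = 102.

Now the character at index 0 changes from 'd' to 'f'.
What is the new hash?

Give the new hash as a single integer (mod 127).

val('d') = 4, val('f') = 6
Position k = 0, exponent = n-1-k = 3
B^3 mod M = 7^3 mod 127 = 89
Delta = (6 - 4) * 89 mod 127 = 51
New hash = (102 + 51) mod 127 = 26

Answer: 26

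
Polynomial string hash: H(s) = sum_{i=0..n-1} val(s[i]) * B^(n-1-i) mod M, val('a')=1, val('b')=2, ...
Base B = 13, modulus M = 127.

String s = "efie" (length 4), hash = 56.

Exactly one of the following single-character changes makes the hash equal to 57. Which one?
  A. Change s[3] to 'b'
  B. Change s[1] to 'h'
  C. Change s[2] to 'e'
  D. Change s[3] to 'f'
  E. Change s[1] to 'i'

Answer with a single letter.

Answer: D

Derivation:
Option A: s[3]='e'->'b', delta=(2-5)*13^0 mod 127 = 124, hash=56+124 mod 127 = 53
Option B: s[1]='f'->'h', delta=(8-6)*13^2 mod 127 = 84, hash=56+84 mod 127 = 13
Option C: s[2]='i'->'e', delta=(5-9)*13^1 mod 127 = 75, hash=56+75 mod 127 = 4
Option D: s[3]='e'->'f', delta=(6-5)*13^0 mod 127 = 1, hash=56+1 mod 127 = 57 <-- target
Option E: s[1]='f'->'i', delta=(9-6)*13^2 mod 127 = 126, hash=56+126 mod 127 = 55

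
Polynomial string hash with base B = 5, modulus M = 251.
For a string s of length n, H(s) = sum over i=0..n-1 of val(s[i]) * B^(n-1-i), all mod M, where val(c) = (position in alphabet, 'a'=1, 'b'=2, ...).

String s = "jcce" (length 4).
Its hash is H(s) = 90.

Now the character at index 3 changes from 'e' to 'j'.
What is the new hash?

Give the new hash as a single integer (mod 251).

Answer: 95

Derivation:
val('e') = 5, val('j') = 10
Position k = 3, exponent = n-1-k = 0
B^0 mod M = 5^0 mod 251 = 1
Delta = (10 - 5) * 1 mod 251 = 5
New hash = (90 + 5) mod 251 = 95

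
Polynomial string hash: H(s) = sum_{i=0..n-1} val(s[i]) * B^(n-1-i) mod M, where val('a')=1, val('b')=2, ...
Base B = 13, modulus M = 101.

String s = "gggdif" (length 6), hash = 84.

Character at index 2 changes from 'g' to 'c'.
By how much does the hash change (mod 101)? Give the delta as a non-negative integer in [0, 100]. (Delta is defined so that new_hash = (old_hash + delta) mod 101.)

Delta formula: (val(new) - val(old)) * B^(n-1-k) mod M
  val('c') - val('g') = 3 - 7 = -4
  B^(n-1-k) = 13^3 mod 101 = 76
  Delta = -4 * 76 mod 101 = 100

Answer: 100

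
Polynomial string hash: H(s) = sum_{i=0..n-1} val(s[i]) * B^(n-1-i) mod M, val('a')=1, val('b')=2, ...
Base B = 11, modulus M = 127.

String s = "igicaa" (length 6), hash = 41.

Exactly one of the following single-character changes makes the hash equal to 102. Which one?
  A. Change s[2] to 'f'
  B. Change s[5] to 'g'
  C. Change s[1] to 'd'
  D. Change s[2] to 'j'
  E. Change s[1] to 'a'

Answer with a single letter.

Answer: D

Derivation:
Option A: s[2]='i'->'f', delta=(6-9)*11^3 mod 127 = 71, hash=41+71 mod 127 = 112
Option B: s[5]='a'->'g', delta=(7-1)*11^0 mod 127 = 6, hash=41+6 mod 127 = 47
Option C: s[1]='g'->'d', delta=(4-7)*11^4 mod 127 = 19, hash=41+19 mod 127 = 60
Option D: s[2]='i'->'j', delta=(10-9)*11^3 mod 127 = 61, hash=41+61 mod 127 = 102 <-- target
Option E: s[1]='g'->'a', delta=(1-7)*11^4 mod 127 = 38, hash=41+38 mod 127 = 79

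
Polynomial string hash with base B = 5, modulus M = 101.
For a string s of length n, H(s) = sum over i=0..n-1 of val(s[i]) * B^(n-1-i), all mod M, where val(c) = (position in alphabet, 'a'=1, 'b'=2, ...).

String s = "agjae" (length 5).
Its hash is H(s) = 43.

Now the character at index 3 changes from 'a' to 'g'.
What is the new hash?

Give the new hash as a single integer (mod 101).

val('a') = 1, val('g') = 7
Position k = 3, exponent = n-1-k = 1
B^1 mod M = 5^1 mod 101 = 5
Delta = (7 - 1) * 5 mod 101 = 30
New hash = (43 + 30) mod 101 = 73

Answer: 73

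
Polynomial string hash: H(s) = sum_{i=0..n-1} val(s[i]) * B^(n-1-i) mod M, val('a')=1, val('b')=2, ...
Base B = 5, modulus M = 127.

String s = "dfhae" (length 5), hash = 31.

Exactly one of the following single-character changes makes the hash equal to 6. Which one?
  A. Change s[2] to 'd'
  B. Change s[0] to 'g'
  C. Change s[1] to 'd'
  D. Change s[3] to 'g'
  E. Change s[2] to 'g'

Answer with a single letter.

Option A: s[2]='h'->'d', delta=(4-8)*5^2 mod 127 = 27, hash=31+27 mod 127 = 58
Option B: s[0]='d'->'g', delta=(7-4)*5^4 mod 127 = 97, hash=31+97 mod 127 = 1
Option C: s[1]='f'->'d', delta=(4-6)*5^3 mod 127 = 4, hash=31+4 mod 127 = 35
Option D: s[3]='a'->'g', delta=(7-1)*5^1 mod 127 = 30, hash=31+30 mod 127 = 61
Option E: s[2]='h'->'g', delta=(7-8)*5^2 mod 127 = 102, hash=31+102 mod 127 = 6 <-- target

Answer: E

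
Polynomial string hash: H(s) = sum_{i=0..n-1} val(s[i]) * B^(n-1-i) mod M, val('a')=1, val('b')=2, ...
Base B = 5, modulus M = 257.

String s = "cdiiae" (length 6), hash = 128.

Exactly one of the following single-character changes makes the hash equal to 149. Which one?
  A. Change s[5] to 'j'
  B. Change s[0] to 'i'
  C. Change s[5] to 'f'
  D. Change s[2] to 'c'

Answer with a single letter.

Answer: D

Derivation:
Option A: s[5]='e'->'j', delta=(10-5)*5^0 mod 257 = 5, hash=128+5 mod 257 = 133
Option B: s[0]='c'->'i', delta=(9-3)*5^5 mod 257 = 246, hash=128+246 mod 257 = 117
Option C: s[5]='e'->'f', delta=(6-5)*5^0 mod 257 = 1, hash=128+1 mod 257 = 129
Option D: s[2]='i'->'c', delta=(3-9)*5^3 mod 257 = 21, hash=128+21 mod 257 = 149 <-- target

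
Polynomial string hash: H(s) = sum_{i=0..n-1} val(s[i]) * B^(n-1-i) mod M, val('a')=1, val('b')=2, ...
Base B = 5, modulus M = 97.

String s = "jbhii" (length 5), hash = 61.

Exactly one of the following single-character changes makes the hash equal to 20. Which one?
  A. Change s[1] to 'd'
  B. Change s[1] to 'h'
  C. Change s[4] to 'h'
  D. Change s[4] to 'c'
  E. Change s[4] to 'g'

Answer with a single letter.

Answer: A

Derivation:
Option A: s[1]='b'->'d', delta=(4-2)*5^3 mod 97 = 56, hash=61+56 mod 97 = 20 <-- target
Option B: s[1]='b'->'h', delta=(8-2)*5^3 mod 97 = 71, hash=61+71 mod 97 = 35
Option C: s[4]='i'->'h', delta=(8-9)*5^0 mod 97 = 96, hash=61+96 mod 97 = 60
Option D: s[4]='i'->'c', delta=(3-9)*5^0 mod 97 = 91, hash=61+91 mod 97 = 55
Option E: s[4]='i'->'g', delta=(7-9)*5^0 mod 97 = 95, hash=61+95 mod 97 = 59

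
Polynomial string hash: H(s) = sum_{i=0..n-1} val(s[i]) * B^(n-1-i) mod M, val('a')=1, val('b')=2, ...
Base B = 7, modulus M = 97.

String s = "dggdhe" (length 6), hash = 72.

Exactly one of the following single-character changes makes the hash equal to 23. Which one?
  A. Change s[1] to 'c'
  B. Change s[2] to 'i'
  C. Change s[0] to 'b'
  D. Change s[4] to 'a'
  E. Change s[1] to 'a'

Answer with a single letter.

Answer: D

Derivation:
Option A: s[1]='g'->'c', delta=(3-7)*7^4 mod 97 = 96, hash=72+96 mod 97 = 71
Option B: s[2]='g'->'i', delta=(9-7)*7^3 mod 97 = 7, hash=72+7 mod 97 = 79
Option C: s[0]='d'->'b', delta=(2-4)*7^5 mod 97 = 45, hash=72+45 mod 97 = 20
Option D: s[4]='h'->'a', delta=(1-8)*7^1 mod 97 = 48, hash=72+48 mod 97 = 23 <-- target
Option E: s[1]='g'->'a', delta=(1-7)*7^4 mod 97 = 47, hash=72+47 mod 97 = 22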